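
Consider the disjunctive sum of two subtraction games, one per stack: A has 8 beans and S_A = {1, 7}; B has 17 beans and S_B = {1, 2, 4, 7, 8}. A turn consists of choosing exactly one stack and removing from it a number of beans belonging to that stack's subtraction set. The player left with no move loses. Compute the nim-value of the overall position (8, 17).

2

Stack A, S = {1, 7}:
n : 0 1 2 3 4 5 6 7 8
G : 0 1 0 1 0 1 0 1 0
G_A(8) = 0.
Stack B, S = {1, 2, 4, 7, 8}:
G(0) = 0
G(1) = mex{0} = 1
G(2) = mex{1,0} = 2
G(3) = mex{2,1} = 0
G(4) = mex{0,2,0} = 1
G(5) = mex{1,0,1} = 2
G(6) = mex{2,1,2} = 0
G(7) = mex{0,2,0,0} = 1
G(8) = mex{1,0,1,1,0} = 2
G(9) = mex{2,1,2,2,1} = 0
G(10) = mex{0,2,0,0,2} = 1
G(11) = mex{1,0,1,1,0} = 2
G(12) = mex{2,1,2,2,1} = 0
G(13) = mex{0,2,0,0,2} = 1
G(14) = mex{1,0,1,1,0} = 2
G(15) = mex{2,1,2,2,1} = 0
G(16) = mex{0,2,0,0,2} = 1
G(17) = mex{1,0,1,1,0} = 2
G_B(17) = 2.
Combined Grundy value = 0 ⊕ 2 = 2.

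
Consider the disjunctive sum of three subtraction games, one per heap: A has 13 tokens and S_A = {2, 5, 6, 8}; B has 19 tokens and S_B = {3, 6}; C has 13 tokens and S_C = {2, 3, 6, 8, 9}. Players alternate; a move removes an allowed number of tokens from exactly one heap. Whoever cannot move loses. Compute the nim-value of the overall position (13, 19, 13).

Heap A, S = {2, 5, 6, 8}:
G(0) = 0
G(1) = mex{} = 0
G(2) = mex{0} = 1
G(3) = mex{0} = 1
G(4) = mex{1} = 0
G(5) = mex{1,0} = 2
G(6) = mex{0,0,0} = 1
G(7) = mex{2,1,0} = 3
G(8) = mex{1,1,1,0} = 2
G(9) = mex{3,0,1,0} = 2
G(10) = mex{2,2,0,1} = 3
G(11) = mex{2,1,2,1} = 0
G(12) = mex{3,3,1,0} = 2
G(13) = mex{0,2,3,2} = 1
G_A(13) = 1.
Heap B, S = {3, 6}:
G(0) = 0
G(1) = mex{} = 0
G(2) = mex{} = 0
G(3) = mex{0} = 1
G(4) = mex{0} = 1
G(5) = mex{0} = 1
G(6) = mex{1,0} = 2
G(7) = mex{1,0} = 2
G(8) = mex{1,0} = 2
G(9) = mex{2,1} = 0
G(10) = mex{2,1} = 0
G(11) = mex{2,1} = 0
G(12) = mex{0,2} = 1
G(13) = mex{0,2} = 1
G(14) = mex{0,2} = 1
G(15) = mex{1,0} = 2
G(16) = mex{1,0} = 2
G(17) = mex{1,0} = 2
G(18) = mex{2,1} = 0
G(19) = mex{2,1} = 0
G_B(19) = 0.
Heap C, S = {2, 3, 6, 8, 9}:
n :  0  1  2  3  4  5  6  7  8  9 10 11 12 13
G :  0  0  1  1  2  0  3  1  2  2  3  3  0  4
G_C(13) = 4.
Combined Grundy value = 1 ⊕ 0 ⊕ 4 = 5.

5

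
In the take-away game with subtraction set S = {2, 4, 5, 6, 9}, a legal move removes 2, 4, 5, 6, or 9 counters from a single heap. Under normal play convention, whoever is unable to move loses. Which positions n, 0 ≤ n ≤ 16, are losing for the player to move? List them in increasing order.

0, 1, 8, 11

G(0) = 0
G(1) = mex{} = 0
G(2) = mex{0} = 1
G(3) = mex{0} = 1
G(4) = mex{1,0} = 2
G(5) = mex{1,0,0} = 2
G(6) = mex{2,1,0,0} = 3
G(7) = mex{2,1,1,0} = 3
G(8) = mex{3,2,1,1} = 0
G(9) = mex{3,2,2,1,0} = 4
G(10) = mex{0,3,2,2,0} = 1
G(11) = mex{4,3,3,2,1} = 0
G(12) = mex{1,0,3,3,1} = 2
G(13) = mex{0,4,0,3,2} = 1
G(14) = mex{2,1,4,0,2} = 3
G(15) = mex{1,0,1,4,3} = 2
G(16) = mex{3,2,0,1,3} = 4
P-positions are exactly the n with G(n) = 0.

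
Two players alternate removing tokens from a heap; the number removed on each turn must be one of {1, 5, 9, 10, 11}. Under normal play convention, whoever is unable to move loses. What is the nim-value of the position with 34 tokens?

n :  0  1  2  3  4  5  6  7  8  9 10 11 12 13 14 15 16 17 18 19 20 21 22 23 24 25 26 27 28 29 30 31 32 33 34
G :  0  1  0  1  0  1  0  1  0  1  2  3  2  3  2  3  2  3  2  3  0  1  0  1  0  1  0  1  0  1  2  3  2  3  2

2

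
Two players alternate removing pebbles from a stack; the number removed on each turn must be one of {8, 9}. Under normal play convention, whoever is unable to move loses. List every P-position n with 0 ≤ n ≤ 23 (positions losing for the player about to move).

n :  0  1  2  3  4  5  6  7  8  9 10 11 12 13 14 15 16 17 18 19 20 21 22 23
G :  0  0  0  0  0  0  0  0  1  1  1  1  1  1  1  1  2  0  0  0  0  0  0  0
P-positions are exactly the n with G(n) = 0.

0, 1, 2, 3, 4, 5, 6, 7, 17, 18, 19, 20, 21, 22, 23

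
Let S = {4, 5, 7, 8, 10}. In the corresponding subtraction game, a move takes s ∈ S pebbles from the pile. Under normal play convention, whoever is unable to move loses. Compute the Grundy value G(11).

2

n :  0  1  2  3  4  5  6  7  8  9 10 11
G :  0  0  0  0  1  1  1  1  2  2  2  2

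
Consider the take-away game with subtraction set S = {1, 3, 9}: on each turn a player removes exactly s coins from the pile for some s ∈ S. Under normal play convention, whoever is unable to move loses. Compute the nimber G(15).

G(0) = 0
G(1) = mex{0} = 1
G(2) = mex{1} = 0
G(3) = mex{0,0} = 1
G(4) = mex{1,1} = 0
G(5) = mex{0,0} = 1
G(6) = mex{1,1} = 0
G(7) = mex{0,0} = 1
G(8) = mex{1,1} = 0
G(9) = mex{0,0,0} = 1
G(10) = mex{1,1,1} = 0
G(11) = mex{0,0,0} = 1
G(12) = mex{1,1,1} = 0
G(13) = mex{0,0,0} = 1
G(14) = mex{1,1,1} = 0
G(15) = mex{0,0,0} = 1

1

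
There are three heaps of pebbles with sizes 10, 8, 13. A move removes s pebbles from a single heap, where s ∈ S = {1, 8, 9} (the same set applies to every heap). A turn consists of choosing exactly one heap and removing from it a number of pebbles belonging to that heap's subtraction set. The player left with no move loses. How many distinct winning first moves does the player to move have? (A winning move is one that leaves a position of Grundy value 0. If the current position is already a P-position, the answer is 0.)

3

All heaps use S = {1, 8, 9}:
n :  0  1  2  3  4  5  6  7  8  9 10 11 12 13
G :  0  1  0  1  0  1  0  1  2  3  2  3  2  3
Heap A: G(10) = 2.
Heap B: G(8) = 2.
Heap C: G(13) = 3.
Combined Grundy value = 2 ⊕ 2 ⊕ 3 = 3.
A winning move leaves total XOR = 0, i.e. changes one component's Grundy value g to g ⊕ X where X is the current total.
Heap A: need g' = 2⊕3 = 1. Options: 10−1→G=3, 10−8→G=0, 10−9→G=1. Hits: 1.
Heap B: need g' = 2⊕3 = 1. Options: 8−1→G=1, 8−8→G=0. Hits: 1.
Heap C: need g' = 3⊕3 = 0. Options: 13−1→G=2, 13−8→G=1, 13−9→G=0. Hits: 1.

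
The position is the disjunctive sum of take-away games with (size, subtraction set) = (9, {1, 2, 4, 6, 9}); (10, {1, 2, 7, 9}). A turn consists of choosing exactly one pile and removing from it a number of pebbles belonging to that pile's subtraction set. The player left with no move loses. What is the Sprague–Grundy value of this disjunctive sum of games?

Pile A, S = {1, 2, 4, 6, 9}:
n : 0 1 2 3 4 5 6 7 8 9
G : 0 1 2 0 1 2 3 4 0 1
G_A(9) = 1.
Pile B, S = {1, 2, 7, 9}:
G(0) = 0
G(1) = mex{0} = 1
G(2) = mex{1,0} = 2
G(3) = mex{2,1} = 0
G(4) = mex{0,2} = 1
G(5) = mex{1,0} = 2
G(6) = mex{2,1} = 0
G(7) = mex{0,2,0} = 1
G(8) = mex{1,0,1} = 2
G(9) = mex{2,1,2,0} = 3
G(10) = mex{3,2,0,1} = 4
G_B(10) = 4.
Combined Grundy value = 1 ⊕ 4 = 5.

5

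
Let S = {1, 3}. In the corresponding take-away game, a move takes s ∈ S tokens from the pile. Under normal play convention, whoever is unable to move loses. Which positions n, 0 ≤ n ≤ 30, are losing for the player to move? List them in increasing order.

0, 2, 4, 6, 8, 10, 12, 14, 16, 18, 20, 22, 24, 26, 28, 30

n :  0  1  2  3  4  5  6  7  8  9 10 11 12 13 14 15 16 17 18 19 20 21 22 23 24 25 26 27 28 29 30
G :  0  1  0  1  0  1  0  1  0  1  0  1  0  1  0  1  0  1  0  1  0  1  0  1  0  1  0  1  0  1  0
P-positions are exactly the n with G(n) = 0.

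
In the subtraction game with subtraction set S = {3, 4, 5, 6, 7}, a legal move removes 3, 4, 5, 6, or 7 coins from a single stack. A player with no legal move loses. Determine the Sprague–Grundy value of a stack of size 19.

3

G(0) = 0
G(1) = mex{} = 0
G(2) = mex{} = 0
G(3) = mex{0} = 1
G(4) = mex{0,0} = 1
G(5) = mex{0,0,0} = 1
G(6) = mex{1,0,0,0} = 2
G(7) = mex{1,1,0,0,0} = 2
G(8) = mex{1,1,1,0,0} = 2
G(9) = mex{2,1,1,1,0} = 3
G(10) = mex{2,2,1,1,1} = 0
G(11) = mex{2,2,2,1,1} = 0
G(12) = mex{3,2,2,2,1} = 0
G(13) = mex{0,3,2,2,2} = 1
G(14) = mex{0,0,3,2,2} = 1
G(15) = mex{0,0,0,3,2} = 1
G(16) = mex{1,0,0,0,3} = 2
G(17) = mex{1,1,0,0,0} = 2
G(18) = mex{1,1,1,0,0} = 2
G(19) = mex{2,1,1,1,0} = 3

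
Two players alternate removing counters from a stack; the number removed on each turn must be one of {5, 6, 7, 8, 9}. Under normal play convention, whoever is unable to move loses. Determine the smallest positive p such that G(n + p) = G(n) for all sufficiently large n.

n :  0  1  2  3  4  5  6  7  8  9 10 11 12 13 14 15 16 17 18 19 20 21 22 23 24 25 26 27 28 29
G :  0  0  0  0  0  1  1  1  1  1  2  2  2  2  0  0  0  0  0  1  1  1  1  1  2  2  2  2  0  0
G(n+14) = G(n) holds for n = 0,…,8 (a full window of length max(S) = 9), so the sequence is purely periodic with period 14.

14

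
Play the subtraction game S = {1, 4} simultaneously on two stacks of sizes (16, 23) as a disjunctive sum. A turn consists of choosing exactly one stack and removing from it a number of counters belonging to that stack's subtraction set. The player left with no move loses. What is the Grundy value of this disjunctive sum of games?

All stacks use S = {1, 4}:
G(0) = 0
G(1) = mex{0} = 1
G(2) = mex{1} = 0
G(3) = mex{0} = 1
G(4) = mex{1,0} = 2
G(5) = mex{2,1} = 0
G(6) = mex{0,0} = 1
G(7) = mex{1,1} = 0
G(8) = mex{0,2} = 1
G(9) = mex{1,0} = 2
G(10) = mex{2,1} = 0
G(11) = mex{0,0} = 1
G(12) = mex{1,1} = 0
G(13) = mex{0,2} = 1
G(14) = mex{1,0} = 2
G(15) = mex{2,1} = 0
G(16) = mex{0,0} = 1
G(17) = mex{1,1} = 0
G(18) = mex{0,2} = 1
G(19) = mex{1,0} = 2
G(20) = mex{2,1} = 0
G(21) = mex{0,0} = 1
G(22) = mex{1,1} = 0
G(23) = mex{0,2} = 1
Stack A: G(16) = 1.
Stack B: G(23) = 1.
Combined Grundy value = 1 ⊕ 1 = 0.

0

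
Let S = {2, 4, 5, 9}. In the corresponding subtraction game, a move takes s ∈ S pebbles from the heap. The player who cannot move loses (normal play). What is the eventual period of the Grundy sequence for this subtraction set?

G(0) = 0
G(1) = mex{} = 0
G(2) = mex{0} = 1
G(3) = mex{0} = 1
G(4) = mex{1,0} = 2
G(5) = mex{1,0,0} = 2
G(6) = mex{2,1,0} = 3
G(7) = mex{2,1,1} = 0
G(8) = mex{3,2,1} = 0
G(9) = mex{0,2,2,0} = 1
G(10) = mex{0,3,2,0} = 1
G(11) = mex{1,0,3,1} = 2
G(12) = mex{1,0,0,1} = 2
G(13) = mex{2,1,0,2} = 3
G(14) = mex{2,1,1,2} = 0
G(15) = mex{3,2,1,3} = 0
G(16) = mex{0,2,2,0} = 1
G(17) = mex{0,3,2,0} = 1
G(n+7) = G(n) holds for n = 0,…,8 (a full window of length max(S) = 9), so the sequence is purely periodic with period 7.

7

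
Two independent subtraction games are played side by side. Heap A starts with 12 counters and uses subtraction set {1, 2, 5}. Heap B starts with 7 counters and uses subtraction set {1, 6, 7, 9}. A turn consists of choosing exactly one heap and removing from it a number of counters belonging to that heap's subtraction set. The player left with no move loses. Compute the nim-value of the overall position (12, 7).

3

Heap A, S = {1, 2, 5}:
n :  0  1  2  3  4  5  6  7  8  9 10 11 12
G :  0  1  2  0  1  2  0  1  2  0  1  2  0
G_A(12) = 0.
Heap B, S = {1, 6, 7, 9}:
n : 0 1 2 3 4 5 6 7
G : 0 1 0 1 0 1 2 3
G_B(7) = 3.
Combined Grundy value = 0 ⊕ 3 = 3.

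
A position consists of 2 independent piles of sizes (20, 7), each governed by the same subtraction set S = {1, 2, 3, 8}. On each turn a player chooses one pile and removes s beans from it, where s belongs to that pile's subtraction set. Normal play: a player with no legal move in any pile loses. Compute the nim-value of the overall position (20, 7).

All piles use S = {1, 2, 3, 8}:
n :  0  1  2  3  4  5  6  7  8  9 10 11 12 13 14 15 16 17 18 19 20
G :  0  1  2  3  0  1  2  3  4  0  1  2  3  0  1  2  3  4  0  1  2
Pile A: G(20) = 2.
Pile B: G(7) = 3.
Combined Grundy value = 2 ⊕ 3 = 1.

1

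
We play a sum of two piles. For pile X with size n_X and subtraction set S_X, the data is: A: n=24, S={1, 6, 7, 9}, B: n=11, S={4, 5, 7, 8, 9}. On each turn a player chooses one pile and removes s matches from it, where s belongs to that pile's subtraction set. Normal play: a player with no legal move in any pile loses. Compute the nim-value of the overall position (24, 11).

2

Pile A, S = {1, 6, 7, 9}:
G(0) = 0
G(1) = mex{0} = 1
G(2) = mex{1} = 0
G(3) = mex{0} = 1
G(4) = mex{1} = 0
G(5) = mex{0} = 1
G(6) = mex{1,0} = 2
G(7) = mex{2,1,0} = 3
G(8) = mex{3,0,1} = 2
G(9) = mex{2,1,0,0} = 3
G(10) = mex{3,0,1,1} = 2
G(11) = mex{2,1,0,0} = 3
G(12) = mex{3,2,1,1} = 0
G(13) = mex{0,3,2,0} = 1
G(14) = mex{1,2,3,1} = 0
G(15) = mex{0,3,2,2} = 1
G(16) = mex{1,2,3,3} = 0
G(17) = mex{0,3,2,2} = 1
G(18) = mex{1,0,3,3} = 2
G(19) = mex{2,1,0,2} = 3
G(20) = mex{3,0,1,3} = 2
G(21) = mex{2,1,0,0} = 3
G(22) = mex{3,0,1,1} = 2
G(23) = mex{2,1,0,0} = 3
G(24) = mex{3,2,1,1} = 0
G_A(24) = 0.
Pile B, S = {4, 5, 7, 8, 9}:
G(0) = 0
G(1) = mex{} = 0
G(2) = mex{} = 0
G(3) = mex{} = 0
G(4) = mex{0} = 1
G(5) = mex{0,0} = 1
G(6) = mex{0,0} = 1
G(7) = mex{0,0,0} = 1
G(8) = mex{1,0,0,0} = 2
G(9) = mex{1,1,0,0,0} = 2
G(10) = mex{1,1,0,0,0} = 2
G(11) = mex{1,1,1,0,0} = 2
G_B(11) = 2.
Combined Grundy value = 0 ⊕ 2 = 2.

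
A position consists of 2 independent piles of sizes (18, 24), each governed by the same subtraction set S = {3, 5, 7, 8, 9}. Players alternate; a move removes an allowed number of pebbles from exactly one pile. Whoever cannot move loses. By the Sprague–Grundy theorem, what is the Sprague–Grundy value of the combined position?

All piles use S = {3, 5, 7, 8, 9}:
G(0) = 0
G(1) = mex{} = 0
G(2) = mex{} = 0
G(3) = mex{0} = 1
G(4) = mex{0} = 1
G(5) = mex{0,0} = 1
G(6) = mex{1,0} = 2
G(7) = mex{1,0,0} = 2
G(8) = mex{1,1,0,0} = 2
G(9) = mex{2,1,0,0,0} = 3
G(10) = mex{2,1,1,0,0} = 3
G(11) = mex{2,2,1,1,0} = 3
G(12) = mex{3,2,1,1,1} = 0
G(13) = mex{3,2,2,1,1} = 0
G(14) = mex{3,3,2,2,1} = 0
G(15) = mex{0,3,2,2,2} = 1
G(16) = mex{0,3,3,2,2} = 1
G(17) = mex{0,0,3,3,2} = 1
G(18) = mex{1,0,3,3,3} = 2
G(19) = mex{1,0,0,3,3} = 2
G(20) = mex{1,1,0,0,3} = 2
G(21) = mex{2,1,0,0,0} = 3
G(22) = mex{2,1,1,0,0} = 3
G(23) = mex{2,2,1,1,0} = 3
G(24) = mex{3,2,1,1,1} = 0
Pile A: G(18) = 2.
Pile B: G(24) = 0.
Combined Grundy value = 2 ⊕ 0 = 2.

2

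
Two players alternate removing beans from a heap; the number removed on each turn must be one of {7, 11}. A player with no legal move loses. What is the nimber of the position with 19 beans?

0

n :  0  1  2  3  4  5  6  7  8  9 10 11 12 13 14 15 16 17 18 19
G :  0  0  0  0  0  0  0  1  1  1  1  1  1  1  2  2  2  2  0  0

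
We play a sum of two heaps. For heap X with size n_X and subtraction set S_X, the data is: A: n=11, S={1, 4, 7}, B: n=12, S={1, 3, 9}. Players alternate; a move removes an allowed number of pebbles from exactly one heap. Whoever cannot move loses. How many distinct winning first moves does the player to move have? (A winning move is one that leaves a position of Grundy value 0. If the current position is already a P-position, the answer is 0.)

4

Heap A, S = {1, 4, 7}:
n :  0  1  2  3  4  5  6  7  8  9 10 11
G :  0  1  0  1  2  0  1  2  0  1  0  1
G_A(11) = 1.
Heap B, S = {1, 3, 9}:
G(0) = 0
G(1) = mex{0} = 1
G(2) = mex{1} = 0
G(3) = mex{0,0} = 1
G(4) = mex{1,1} = 0
G(5) = mex{0,0} = 1
G(6) = mex{1,1} = 0
G(7) = mex{0,0} = 1
G(8) = mex{1,1} = 0
G(9) = mex{0,0,0} = 1
G(10) = mex{1,1,1} = 0
G(11) = mex{0,0,0} = 1
G(12) = mex{1,1,1} = 0
G_B(12) = 0.
Combined Grundy value = 1 ⊕ 0 = 1.
A winning move leaves total XOR = 0, i.e. changes one component's Grundy value g to g ⊕ X where X is the current total.
Heap A: need g' = 1⊕1 = 0. Options: 11−1→G=0, 11−4→G=2, 11−7→G=2. Hits: 1.
Heap B: need g' = 0⊕1 = 1. Options: 12−1→G=1, 12−3→G=1, 12−9→G=1. Hits: 3.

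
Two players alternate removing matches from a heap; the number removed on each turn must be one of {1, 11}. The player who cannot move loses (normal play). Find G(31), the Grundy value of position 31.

G(0) = 0
G(1) = mex{0} = 1
G(2) = mex{1} = 0
G(3) = mex{0} = 1
G(4) = mex{1} = 0
G(5) = mex{0} = 1
G(6) = mex{1} = 0
G(7) = mex{0} = 1
G(8) = mex{1} = 0
G(9) = mex{0} = 1
G(10) = mex{1} = 0
G(11) = mex{0,0} = 1
G(12) = mex{1,1} = 0
G(13) = mex{0,0} = 1
G(14) = mex{1,1} = 0
G(15) = mex{0,0} = 1
G(16) = mex{1,1} = 0
G(17) = mex{0,0} = 1
G(18) = mex{1,1} = 0
G(19) = mex{0,0} = 1
G(20) = mex{1,1} = 0
G(21) = mex{0,0} = 1
G(22) = mex{1,1} = 0
G(23) = mex{0,0} = 1
G(24) = mex{1,1} = 0
G(25) = mex{0,0} = 1
G(26) = mex{1,1} = 0
G(27) = mex{0,0} = 1
G(28) = mex{1,1} = 0
G(29) = mex{0,0} = 1
G(30) = mex{1,1} = 0
G(31) = mex{0,0} = 1

1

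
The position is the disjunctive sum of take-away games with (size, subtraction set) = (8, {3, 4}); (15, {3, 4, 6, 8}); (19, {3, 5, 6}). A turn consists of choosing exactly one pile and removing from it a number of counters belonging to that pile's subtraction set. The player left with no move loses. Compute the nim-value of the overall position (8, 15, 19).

1

Pile A, S = {3, 4}:
n : 0 1 2 3 4 5 6 7 8
G : 0 0 0 1 1 1 2 0 0
G_A(8) = 0.
Pile B, S = {3, 4, 6, 8}:
G(0) = 0
G(1) = mex{} = 0
G(2) = mex{} = 0
G(3) = mex{0} = 1
G(4) = mex{0,0} = 1
G(5) = mex{0,0} = 1
G(6) = mex{1,0,0} = 2
G(7) = mex{1,1,0} = 2
G(8) = mex{1,1,0,0} = 2
G(9) = mex{2,1,1,0} = 3
G(10) = mex{2,2,1,0} = 3
G(11) = mex{2,2,1,1} = 0
G(12) = mex{3,2,2,1} = 0
G(13) = mex{3,3,2,1} = 0
G(14) = mex{0,3,2,2} = 1
G(15) = mex{0,0,3,2} = 1
G_B(15) = 1.
Pile C, S = {3, 5, 6}:
n :  0  1  2  3  4  5  6  7  8  9 10 11 12 13 14 15 16 17 18 19
G :  0  0  0  1  1  1  2  2  2  0  0  0  1  1  1  2  2  2  0  0
G_C(19) = 0.
Combined Grundy value = 0 ⊕ 1 ⊕ 0 = 1.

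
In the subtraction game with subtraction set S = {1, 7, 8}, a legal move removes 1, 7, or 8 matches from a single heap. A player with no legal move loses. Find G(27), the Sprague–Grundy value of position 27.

n :  0  1  2  3  4  5  6  7  8  9 10 11 12 13 14 15 16 17 18 19 20 21 22 23 24 25 26 27
G :  0  1  0  1  0  1  0  1  2  3  2  3  2  3  2  0  1  0  1  0  1  0  1  2  3  2  3  2

2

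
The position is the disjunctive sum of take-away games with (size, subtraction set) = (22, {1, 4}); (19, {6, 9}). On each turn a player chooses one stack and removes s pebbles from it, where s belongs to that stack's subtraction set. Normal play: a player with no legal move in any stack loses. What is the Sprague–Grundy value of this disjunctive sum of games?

Stack A, S = {1, 4}:
n :  0  1  2  3  4  5  6  7  8  9 10 11 12 13 14 15 16 17 18 19 20 21 22
G :  0  1  0  1  2  0  1  0  1  2  0  1  0  1  2  0  1  0  1  2  0  1  0
G_A(22) = 0.
Stack B, S = {6, 9}:
n :  0  1  2  3  4  5  6  7  8  9 10 11 12 13 14 15 16 17 18 19
G :  0  0  0  0  0  0  1  1  1  1  1  1  2  2  2  0  0  0  0  0
G_B(19) = 0.
Combined Grundy value = 0 ⊕ 0 = 0.

0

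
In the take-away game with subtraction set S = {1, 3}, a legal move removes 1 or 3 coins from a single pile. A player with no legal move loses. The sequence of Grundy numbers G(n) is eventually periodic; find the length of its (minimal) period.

2

n :  0  1  2  3  4  5  6  7  8  9 10 11 12 13 14
G :  0  1  0  1  0  1  0  1  0  1  0  1  0  1  0
G(n+2) = G(n) holds for n = 0,…,2 (a full window of length max(S) = 3), so the sequence is purely periodic with period 2.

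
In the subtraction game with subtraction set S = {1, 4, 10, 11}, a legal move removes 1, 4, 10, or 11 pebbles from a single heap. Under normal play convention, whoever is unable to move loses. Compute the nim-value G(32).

2

n :  0  1  2  3  4  5  6  7  8  9 10 11 12 13 14 15 16 17 18 19 20 21 22 23 24 25 26 27 28 29 30 31 32
G :  0  1  0  1  2  0  1  0  1  2  3  2  3  4  0  1  2  3  2  0  1  0  1  2  3  2  0  1  0  1  2  3  2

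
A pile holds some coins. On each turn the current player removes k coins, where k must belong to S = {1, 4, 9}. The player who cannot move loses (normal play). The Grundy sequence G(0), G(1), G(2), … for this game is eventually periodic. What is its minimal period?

5

n :  0  1  2  3  4  5  6  7  8  9 10 11 12 13 14 15
G :  0  1  0  1  2  0  1  0  1  2  0  1  0  1  2  0
G(n+5) = G(n) holds for n = 0,…,8 (a full window of length max(S) = 9), so the sequence is purely periodic with period 5.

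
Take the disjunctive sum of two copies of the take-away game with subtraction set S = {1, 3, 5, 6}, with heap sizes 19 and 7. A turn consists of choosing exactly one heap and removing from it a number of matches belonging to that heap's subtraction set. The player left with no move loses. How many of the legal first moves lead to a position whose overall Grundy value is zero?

2

All heaps use S = {1, 3, 5, 6}:
n :  0  1  2  3  4  5  6  7  8  9 10 11 12 13 14 15 16 17 18 19
G :  0  1  0  1  0  1  2  3  2  3  2  0  1  0  1  0  1  2  3  2
Heap A: G(19) = 2.
Heap B: G(7) = 3.
Combined Grundy value = 2 ⊕ 3 = 1.
A winning move leaves total XOR = 0, i.e. changes one component's Grundy value g to g ⊕ X where X is the current total.
Heap A: need g' = 2⊕1 = 3. Options: 19−1→G=3, 19−3→G=1, 19−5→G=1, 19−6→G=0. Hits: 1.
Heap B: need g' = 3⊕1 = 2. Options: 7−1→G=2, 7−3→G=0, 7−5→G=0, 7−6→G=1. Hits: 1.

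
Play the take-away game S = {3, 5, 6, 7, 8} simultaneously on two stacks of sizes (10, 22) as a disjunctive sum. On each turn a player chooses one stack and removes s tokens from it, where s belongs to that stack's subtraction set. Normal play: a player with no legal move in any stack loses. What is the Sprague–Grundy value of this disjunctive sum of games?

3

All stacks use S = {3, 5, 6, 7, 8}:
G(0) = 0
G(1) = mex{} = 0
G(2) = mex{} = 0
G(3) = mex{0} = 1
G(4) = mex{0} = 1
G(5) = mex{0,0} = 1
G(6) = mex{1,0,0} = 2
G(7) = mex{1,0,0,0} = 2
G(8) = mex{1,1,0,0,0} = 2
G(9) = mex{2,1,1,0,0} = 3
G(10) = mex{2,1,1,1,0} = 3
G(11) = mex{2,2,1,1,1} = 0
G(12) = mex{3,2,2,1,1} = 0
G(13) = mex{3,2,2,2,1} = 0
G(14) = mex{0,3,2,2,2} = 1
G(15) = mex{0,3,3,2,2} = 1
G(16) = mex{0,0,3,3,2} = 1
G(17) = mex{1,0,0,3,3} = 2
G(18) = mex{1,0,0,0,3} = 2
G(19) = mex{1,1,0,0,0} = 2
G(20) = mex{2,1,1,0,0} = 3
G(21) = mex{2,1,1,1,0} = 3
G(22) = mex{2,2,1,1,1} = 0
Stack A: G(10) = 3.
Stack B: G(22) = 0.
Combined Grundy value = 3 ⊕ 0 = 3.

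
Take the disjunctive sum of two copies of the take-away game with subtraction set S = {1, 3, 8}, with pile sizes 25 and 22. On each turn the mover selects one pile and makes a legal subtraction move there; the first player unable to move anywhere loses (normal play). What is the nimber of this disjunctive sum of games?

All piles use S = {1, 3, 8}:
n :  0  1  2  3  4  5  6  7  8  9 10 11 12 13 14 15 16 17 18 19 20 21 22 23 24 25
G :  0  1  0  1  0  1  0  1  2  3  2  0  1  0  1  0  1  0  1  2  3  2  0  1  0  1
Pile A: G(25) = 1.
Pile B: G(22) = 0.
Combined Grundy value = 1 ⊕ 0 = 1.

1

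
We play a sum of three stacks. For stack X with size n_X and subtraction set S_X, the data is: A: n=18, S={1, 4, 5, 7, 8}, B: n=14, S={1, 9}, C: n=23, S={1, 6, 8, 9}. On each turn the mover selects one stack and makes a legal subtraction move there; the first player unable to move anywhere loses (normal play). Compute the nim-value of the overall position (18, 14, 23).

Stack A, S = {1, 4, 5, 7, 8}:
G(0) = 0
G(1) = mex{0} = 1
G(2) = mex{1} = 0
G(3) = mex{0} = 1
G(4) = mex{1,0} = 2
G(5) = mex{2,1,0} = 3
G(6) = mex{3,0,1} = 2
G(7) = mex{2,1,0,0} = 3
G(8) = mex{3,2,1,1,0} = 4
G(9) = mex{4,3,2,0,1} = 5
G(10) = mex{5,2,3,1,0} = 4
G(11) = mex{4,3,2,2,1} = 0
G(12) = mex{0,4,3,3,2} = 1
G(13) = mex{1,5,4,2,3} = 0
G(14) = mex{0,4,5,3,2} = 1
G(15) = mex{1,0,4,4,3} = 2
G(16) = mex{2,1,0,5,4} = 3
G(17) = mex{3,0,1,4,5} = 2
G(18) = mex{2,1,0,0,4} = 3
G_A(18) = 3.
Stack B, S = {1, 9}:
G(0) = 0
G(1) = mex{0} = 1
G(2) = mex{1} = 0
G(3) = mex{0} = 1
G(4) = mex{1} = 0
G(5) = mex{0} = 1
G(6) = mex{1} = 0
G(7) = mex{0} = 1
G(8) = mex{1} = 0
G(9) = mex{0,0} = 1
G(10) = mex{1,1} = 0
G(11) = mex{0,0} = 1
G(12) = mex{1,1} = 0
G(13) = mex{0,0} = 1
G(14) = mex{1,1} = 0
G_B(14) = 0.
Stack C, S = {1, 6, 8, 9}:
G(0) = 0
G(1) = mex{0} = 1
G(2) = mex{1} = 0
G(3) = mex{0} = 1
G(4) = mex{1} = 0
G(5) = mex{0} = 1
G(6) = mex{1,0} = 2
G(7) = mex{2,1} = 0
G(8) = mex{0,0,0} = 1
G(9) = mex{1,1,1,0} = 2
G(10) = mex{2,0,0,1} = 3
G(11) = mex{3,1,1,0} = 2
G(12) = mex{2,2,0,1} = 3
G(13) = mex{3,0,1,0} = 2
G(14) = mex{2,1,2,1} = 0
G(15) = mex{0,2,0,2} = 1
G(16) = mex{1,3,1,0} = 2
G(17) = mex{2,2,2,1} = 0
G(18) = mex{0,3,3,2} = 1
G(19) = mex{1,2,2,3} = 0
G(20) = mex{0,0,3,2} = 1
G(21) = mex{1,1,2,3} = 0
G(22) = mex{0,2,0,2} = 1
G(23) = mex{1,0,1,0} = 2
G_C(23) = 2.
Combined Grundy value = 3 ⊕ 0 ⊕ 2 = 1.

1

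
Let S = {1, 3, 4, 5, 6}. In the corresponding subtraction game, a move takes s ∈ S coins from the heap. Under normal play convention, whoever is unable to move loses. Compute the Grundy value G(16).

n :  0  1  2  3  4  5  6  7  8  9 10 11 12 13 14 15 16
G :  0  1  0  1  2  3  2  3  4  0  1  0  1  2  3  2  3

3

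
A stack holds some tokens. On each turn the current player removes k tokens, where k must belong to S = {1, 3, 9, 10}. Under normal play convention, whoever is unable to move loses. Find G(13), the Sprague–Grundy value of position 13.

3

G(0) = 0
G(1) = mex{0} = 1
G(2) = mex{1} = 0
G(3) = mex{0,0} = 1
G(4) = mex{1,1} = 0
G(5) = mex{0,0} = 1
G(6) = mex{1,1} = 0
G(7) = mex{0,0} = 1
G(8) = mex{1,1} = 0
G(9) = mex{0,0,0} = 1
G(10) = mex{1,1,1,0} = 2
G(11) = mex{2,0,0,1} = 3
G(12) = mex{3,1,1,0} = 2
G(13) = mex{2,2,0,1} = 3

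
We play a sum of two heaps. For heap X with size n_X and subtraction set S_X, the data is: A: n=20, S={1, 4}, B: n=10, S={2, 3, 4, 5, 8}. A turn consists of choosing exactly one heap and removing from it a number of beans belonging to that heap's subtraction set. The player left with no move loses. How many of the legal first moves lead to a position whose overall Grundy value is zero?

Heap A, S = {1, 4}:
n :  0  1  2  3  4  5  6  7  8  9 10 11 12 13 14 15 16 17 18 19 20
G :  0  1  0  1  2  0  1  0  1  2  0  1  0  1  2  0  1  0  1  2  0
G_A(20) = 0.
Heap B, S = {2, 3, 4, 5, 8}:
n :  0  1  2  3  4  5  6  7  8  9 10
G :  0  0  1  1  2  2  3  0  4  1  5
G_B(10) = 5.
Combined Grundy value = 0 ⊕ 5 = 5.
A winning move leaves total XOR = 0, i.e. changes one component's Grundy value g to g ⊕ X where X is the current total.
Heap A: need g' = 0⊕5 = 5. Options: 20−1→G=2, 20−4→G=1. Hits: 0.
Heap B: need g' = 5⊕5 = 0. Options: 10−2→G=4, 10−3→G=0, 10−4→G=3, 10−5→G=2, 10−8→G=1. Hits: 1.

1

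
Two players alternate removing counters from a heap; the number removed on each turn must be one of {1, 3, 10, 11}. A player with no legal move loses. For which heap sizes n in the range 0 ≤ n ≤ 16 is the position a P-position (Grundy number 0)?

0, 2, 4, 6, 8

n :  0  1  2  3  4  5  6  7  8  9 10 11 12 13 14 15 16
G :  0  1  0  1  0  1  0  1  0  1  2  3  2  3  2  3  2
P-positions are exactly the n with G(n) = 0.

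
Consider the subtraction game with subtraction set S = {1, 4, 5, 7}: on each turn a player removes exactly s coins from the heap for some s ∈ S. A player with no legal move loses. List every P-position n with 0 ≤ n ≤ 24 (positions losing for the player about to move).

0, 2, 8, 10, 16, 18, 24

n :  0  1  2  3  4  5  6  7  8  9 10 11 12 13 14 15 16 17 18 19 20 21 22 23 24
G :  0  1  0  1  2  3  2  3  0  1  0  1  2  3  2  3  0  1  0  1  2  3  2  3  0
P-positions are exactly the n with G(n) = 0.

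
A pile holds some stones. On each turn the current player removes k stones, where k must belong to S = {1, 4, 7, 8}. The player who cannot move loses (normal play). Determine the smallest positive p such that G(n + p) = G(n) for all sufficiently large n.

25

n :  0  1  2  3  4  5  6  7  8  9 10 11 12 13 14 15 16 17 18 19 20 21 22 23 24 25 26 27 28 29 30 31 32 33 34 35 36 37 38 39 40 41 42 43 44 45 46 47 48 49 50 51
G :  0  1  0  1  2  0  1  2  3  2  3  0  1  3  0  1  0  1  2  3  2  4  3  2  3  0  1  0  1  2  0  1  2  3  2  3  0  1  3  0  1  0  1  2  3  2  4  3  2  3  0  1
G(n+25) = G(n) holds for n = 0,…,7 (a full window of length max(S) = 8), so the sequence is purely periodic with period 25.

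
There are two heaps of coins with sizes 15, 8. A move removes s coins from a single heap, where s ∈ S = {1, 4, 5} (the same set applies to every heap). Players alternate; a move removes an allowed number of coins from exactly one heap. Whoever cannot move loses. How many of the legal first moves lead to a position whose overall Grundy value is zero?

2

All heaps use S = {1, 4, 5}:
n :  0  1  2  3  4  5  6  7  8  9 10 11 12 13 14 15
G :  0  1  0  1  2  3  2  3  0  1  0  1  2  3  2  3
Heap A: G(15) = 3.
Heap B: G(8) = 0.
Combined Grundy value = 3 ⊕ 0 = 3.
A winning move leaves total XOR = 0, i.e. changes one component's Grundy value g to g ⊕ X where X is the current total.
Heap A: need g' = 3⊕3 = 0. Options: 15−1→G=2, 15−4→G=1, 15−5→G=0. Hits: 1.
Heap B: need g' = 0⊕3 = 3. Options: 8−1→G=3, 8−4→G=2, 8−5→G=1. Hits: 1.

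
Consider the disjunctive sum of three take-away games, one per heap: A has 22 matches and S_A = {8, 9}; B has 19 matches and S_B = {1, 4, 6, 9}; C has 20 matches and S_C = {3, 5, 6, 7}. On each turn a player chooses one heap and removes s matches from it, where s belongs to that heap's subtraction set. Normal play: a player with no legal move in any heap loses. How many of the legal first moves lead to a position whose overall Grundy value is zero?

3

Heap A, S = {8, 9}:
n :  0  1  2  3  4  5  6  7  8  9 10 11 12 13 14 15 16 17 18 19 20 21 22
G :  0  0  0  0  0  0  0  0  1  1  1  1  1  1  1  1  2  0  0  0  0  0  0
G_A(22) = 0.
Heap B, S = {1, 4, 6, 9}:
n :  0  1  2  3  4  5  6  7  8  9 10 11 12 13 14 15 16 17 18 19
G :  0  1  0  1  2  0  1  0  1  2  0  1  0  1  2  0  1  0  1  2
G_B(19) = 2.
Heap C, S = {3, 5, 6, 7}:
n :  0  1  2  3  4  5  6  7  8  9 10 11 12 13 14 15 16 17 18 19 20
G :  0  0  0  1  1  1  2  2  2  3  0  0  0  1  1  1  2  2  2  3  0
G_C(20) = 0.
Combined Grundy value = 0 ⊕ 2 ⊕ 0 = 2.
A winning move leaves total XOR = 0, i.e. changes one component's Grundy value g to g ⊕ X where X is the current total.
Heap A: need g' = 0⊕2 = 2. Options: 22−8→G=1, 22−9→G=1. Hits: 0.
Heap B: need g' = 2⊕2 = 0. Options: 19−1→G=1, 19−4→G=0, 19−6→G=1, 19−9→G=0. Hits: 2.
Heap C: need g' = 0⊕2 = 2. Options: 20−3→G=2, 20−5→G=1, 20−6→G=1, 20−7→G=1. Hits: 1.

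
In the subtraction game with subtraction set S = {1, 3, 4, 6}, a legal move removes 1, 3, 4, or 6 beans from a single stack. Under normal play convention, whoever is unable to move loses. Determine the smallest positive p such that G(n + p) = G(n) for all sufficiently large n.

n :  0  1  2  3  4  5  6  7  8  9 10 11 12 13 14 15
G :  0  1  0  1  2  3  2  0  1  0  1  2  3  2  0  1
G(n+7) = G(n) holds for n = 0,…,5 (a full window of length max(S) = 6), so the sequence is purely periodic with period 7.

7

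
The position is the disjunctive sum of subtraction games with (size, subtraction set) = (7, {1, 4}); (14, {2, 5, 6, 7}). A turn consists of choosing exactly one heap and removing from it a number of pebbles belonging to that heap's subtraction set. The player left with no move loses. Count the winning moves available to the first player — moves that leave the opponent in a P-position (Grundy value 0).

Heap A, S = {1, 4}:
n : 0 1 2 3 4 5 6 7
G : 0 1 0 1 2 0 1 0
G_A(7) = 0.
Heap B, S = {2, 5, 6, 7}:
G(0) = 0
G(1) = mex{} = 0
G(2) = mex{0} = 1
G(3) = mex{0} = 1
G(4) = mex{1} = 0
G(5) = mex{1,0} = 2
G(6) = mex{0,0,0} = 1
G(7) = mex{2,1,0,0} = 3
G(8) = mex{1,1,1,0} = 2
G(9) = mex{3,0,1,1} = 2
G(10) = mex{2,2,0,1} = 3
G(11) = mex{2,1,2,0} = 3
G(12) = mex{3,3,1,2} = 0
G(13) = mex{3,2,3,1} = 0
G(14) = mex{0,2,2,3} = 1
G_B(14) = 1.
Combined Grundy value = 0 ⊕ 1 = 1.
A winning move leaves total XOR = 0, i.e. changes one component's Grundy value g to g ⊕ X where X is the current total.
Heap A: need g' = 0⊕1 = 1. Options: 7−1→G=1, 7−4→G=1. Hits: 2.
Heap B: need g' = 1⊕1 = 0. Options: 14−2→G=0, 14−5→G=2, 14−6→G=2, 14−7→G=3. Hits: 1.

3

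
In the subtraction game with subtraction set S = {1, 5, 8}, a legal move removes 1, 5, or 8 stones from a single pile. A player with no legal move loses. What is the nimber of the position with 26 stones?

0

G(0) = 0
G(1) = mex{0} = 1
G(2) = mex{1} = 0
G(3) = mex{0} = 1
G(4) = mex{1} = 0
G(5) = mex{0,0} = 1
G(6) = mex{1,1} = 0
G(7) = mex{0,0} = 1
G(8) = mex{1,1,0} = 2
G(9) = mex{2,0,1} = 3
G(10) = mex{3,1,0} = 2
G(11) = mex{2,0,1} = 3
G(12) = mex{3,1,0} = 2
G(13) = mex{2,2,1} = 0
G(14) = mex{0,3,0} = 1
G(15) = mex{1,2,1} = 0
G(16) = mex{0,3,2} = 1
G(17) = mex{1,2,3} = 0
G(18) = mex{0,0,2} = 1
G(19) = mex{1,1,3} = 0
G(20) = mex{0,0,2} = 1
G(21) = mex{1,1,0} = 2
G(22) = mex{2,0,1} = 3
G(23) = mex{3,1,0} = 2
G(24) = mex{2,0,1} = 3
G(25) = mex{3,1,0} = 2
G(26) = mex{2,2,1} = 0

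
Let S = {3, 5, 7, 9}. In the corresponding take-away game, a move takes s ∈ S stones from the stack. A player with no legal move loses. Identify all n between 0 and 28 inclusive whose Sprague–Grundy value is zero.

0, 1, 2, 12, 13, 14, 24, 25, 26

n :  0  1  2  3  4  5  6  7  8  9 10 11 12 13 14 15 16 17 18 19 20 21 22 23 24 25 26 27 28
G :  0  0  0  1  1  1  2  2  2  3  3  3  0  0  0  1  1  1  2  2  2  3  3  3  0  0  0  1  1
P-positions are exactly the n with G(n) = 0.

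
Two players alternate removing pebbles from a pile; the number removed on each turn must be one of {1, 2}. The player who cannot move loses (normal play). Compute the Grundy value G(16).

1

n :  0  1  2  3  4  5  6  7  8  9 10 11 12 13 14 15 16
G :  0  1  2  0  1  2  0  1  2  0  1  2  0  1  2  0  1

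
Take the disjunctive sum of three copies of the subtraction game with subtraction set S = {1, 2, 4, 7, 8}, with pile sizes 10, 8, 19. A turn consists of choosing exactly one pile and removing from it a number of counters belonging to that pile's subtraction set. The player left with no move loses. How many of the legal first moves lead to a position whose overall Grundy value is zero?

All piles use S = {1, 2, 4, 7, 8}:
G(0) = 0
G(1) = mex{0} = 1
G(2) = mex{1,0} = 2
G(3) = mex{2,1} = 0
G(4) = mex{0,2,0} = 1
G(5) = mex{1,0,1} = 2
G(6) = mex{2,1,2} = 0
G(7) = mex{0,2,0,0} = 1
G(8) = mex{1,0,1,1,0} = 2
G(9) = mex{2,1,2,2,1} = 0
G(10) = mex{0,2,0,0,2} = 1
G(11) = mex{1,0,1,1,0} = 2
G(12) = mex{2,1,2,2,1} = 0
G(13) = mex{0,2,0,0,2} = 1
G(14) = mex{1,0,1,1,0} = 2
G(15) = mex{2,1,2,2,1} = 0
G(16) = mex{0,2,0,0,2} = 1
G(17) = mex{1,0,1,1,0} = 2
G(18) = mex{2,1,2,2,1} = 0
G(19) = mex{0,2,0,0,2} = 1
Pile A: G(10) = 1.
Pile B: G(8) = 2.
Pile C: G(19) = 1.
Combined Grundy value = 1 ⊕ 2 ⊕ 1 = 2.
A winning move leaves total XOR = 0, i.e. changes one component's Grundy value g to g ⊕ X where X is the current total.
Pile A: need g' = 1⊕2 = 3. Options: 10−1→G=0, 10−2→G=2, 10−4→G=0, 10−7→G=0, 10−8→G=2. Hits: 0.
Pile B: need g' = 2⊕2 = 0. Options: 8−1→G=1, 8−2→G=0, 8−4→G=1, 8−7→G=1, 8−8→G=0. Hits: 2.
Pile C: need g' = 1⊕2 = 3. Options: 19−1→G=0, 19−2→G=2, 19−4→G=0, 19−7→G=0, 19−8→G=2. Hits: 0.

2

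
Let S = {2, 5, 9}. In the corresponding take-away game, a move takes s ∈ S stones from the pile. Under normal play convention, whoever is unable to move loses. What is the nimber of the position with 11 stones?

G(0) = 0
G(1) = mex{} = 0
G(2) = mex{0} = 1
G(3) = mex{0} = 1
G(4) = mex{1} = 0
G(5) = mex{1,0} = 2
G(6) = mex{0,0} = 1
G(7) = mex{2,1} = 0
G(8) = mex{1,1} = 0
G(9) = mex{0,0,0} = 1
G(10) = mex{0,2,0} = 1
G(11) = mex{1,1,1} = 0

0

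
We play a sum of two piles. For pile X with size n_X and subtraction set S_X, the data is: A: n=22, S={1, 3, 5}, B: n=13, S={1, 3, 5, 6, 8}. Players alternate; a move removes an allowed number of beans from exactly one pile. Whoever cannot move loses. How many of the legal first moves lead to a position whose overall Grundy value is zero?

0

Pile A, S = {1, 3, 5}:
G(0) = 0
G(1) = mex{0} = 1
G(2) = mex{1} = 0
G(3) = mex{0,0} = 1
G(4) = mex{1,1} = 0
G(5) = mex{0,0,0} = 1
G(6) = mex{1,1,1} = 0
G(7) = mex{0,0,0} = 1
G(8) = mex{1,1,1} = 0
G(9) = mex{0,0,0} = 1
G(10) = mex{1,1,1} = 0
G(11) = mex{0,0,0} = 1
G(12) = mex{1,1,1} = 0
G(13) = mex{0,0,0} = 1
G(14) = mex{1,1,1} = 0
G(15) = mex{0,0,0} = 1
G(16) = mex{1,1,1} = 0
G(17) = mex{0,0,0} = 1
G(18) = mex{1,1,1} = 0
G(19) = mex{0,0,0} = 1
G(20) = mex{1,1,1} = 0
G(21) = mex{0,0,0} = 1
G(22) = mex{1,1,1} = 0
G_A(22) = 0.
Pile B, S = {1, 3, 5, 6, 8}:
G(0) = 0
G(1) = mex{0} = 1
G(2) = mex{1} = 0
G(3) = mex{0,0} = 1
G(4) = mex{1,1} = 0
G(5) = mex{0,0,0} = 1
G(6) = mex{1,1,1,0} = 2
G(7) = mex{2,0,0,1} = 3
G(8) = mex{3,1,1,0,0} = 2
G(9) = mex{2,2,0,1,1} = 3
G(10) = mex{3,3,1,0,0} = 2
G(11) = mex{2,2,2,1,1} = 0
G(12) = mex{0,3,3,2,0} = 1
G(13) = mex{1,2,2,3,1} = 0
G_B(13) = 0.
Combined Grundy value = 0 ⊕ 0 = 0.
A winning move leaves total XOR = 0, i.e. changes one component's Grundy value g to g ⊕ X where X is the current total.
Pile A: target g' = 0⊕0 = 0, but every legal move changes the Grundy value (mex property), so 0 moves.
Pile B: target g' = 0⊕0 = 0, but every legal move changes the Grundy value (mex property), so 0 moves.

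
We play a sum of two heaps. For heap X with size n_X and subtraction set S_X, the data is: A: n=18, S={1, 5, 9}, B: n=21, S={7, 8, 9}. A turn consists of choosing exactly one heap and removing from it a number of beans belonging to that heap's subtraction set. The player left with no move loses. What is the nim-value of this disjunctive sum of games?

0

Heap A, S = {1, 5, 9}:
G(0) = 0
G(1) = mex{0} = 1
G(2) = mex{1} = 0
G(3) = mex{0} = 1
G(4) = mex{1} = 0
G(5) = mex{0,0} = 1
G(6) = mex{1,1} = 0
G(7) = mex{0,0} = 1
G(8) = mex{1,1} = 0
G(9) = mex{0,0,0} = 1
G(10) = mex{1,1,1} = 0
G(11) = mex{0,0,0} = 1
G(12) = mex{1,1,1} = 0
G(13) = mex{0,0,0} = 1
G(14) = mex{1,1,1} = 0
G(15) = mex{0,0,0} = 1
G(16) = mex{1,1,1} = 0
G(17) = mex{0,0,0} = 1
G(18) = mex{1,1,1} = 0
G_A(18) = 0.
Heap B, S = {7, 8, 9}:
n :  0  1  2  3  4  5  6  7  8  9 10 11 12 13 14 15 16 17 18 19 20 21
G :  0  0  0  0  0  0  0  1  1  1  1  1  1  1  2  2  0  0  0  0  0  0
G_B(21) = 0.
Combined Grundy value = 0 ⊕ 0 = 0.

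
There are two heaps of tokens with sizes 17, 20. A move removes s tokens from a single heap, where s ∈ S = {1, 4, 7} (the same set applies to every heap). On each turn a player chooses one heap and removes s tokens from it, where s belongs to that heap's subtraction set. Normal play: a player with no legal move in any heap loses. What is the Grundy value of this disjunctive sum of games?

All heaps use S = {1, 4, 7}:
n :  0  1  2  3  4  5  6  7  8  9 10 11 12 13 14 15 16 17 18 19 20
G :  0  1  0  1  2  0  1  2  0  1  0  1  2  0  1  2  0  1  0  1  2
Heap A: G(17) = 1.
Heap B: G(20) = 2.
Combined Grundy value = 1 ⊕ 2 = 3.

3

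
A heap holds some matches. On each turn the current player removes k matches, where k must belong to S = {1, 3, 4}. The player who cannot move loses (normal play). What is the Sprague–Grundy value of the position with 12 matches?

G(0) = 0
G(1) = mex{0} = 1
G(2) = mex{1} = 0
G(3) = mex{0,0} = 1
G(4) = mex{1,1,0} = 2
G(5) = mex{2,0,1} = 3
G(6) = mex{3,1,0} = 2
G(7) = mex{2,2,1} = 0
G(8) = mex{0,3,2} = 1
G(9) = mex{1,2,3} = 0
G(10) = mex{0,0,2} = 1
G(11) = mex{1,1,0} = 2
G(12) = mex{2,0,1} = 3

3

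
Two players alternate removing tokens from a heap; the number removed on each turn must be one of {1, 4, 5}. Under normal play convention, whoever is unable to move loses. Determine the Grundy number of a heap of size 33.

1

n :  0  1  2  3  4  5  6  7  8  9 10 11 12 13 14 15 16 17 18 19 20 21 22 23 24 25 26 27 28 29 30 31 32 33
G :  0  1  0  1  2  3  2  3  0  1  0  1  2  3  2  3  0  1  0  1  2  3  2  3  0  1  0  1  2  3  2  3  0  1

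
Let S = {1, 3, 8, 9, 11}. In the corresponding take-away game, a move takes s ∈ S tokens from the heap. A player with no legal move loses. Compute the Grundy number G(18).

n :  0  1  2  3  4  5  6  7  8  9 10 11 12 13 14 15 16 17 18
G :  0  1  0  1  0  1  0  1  2  3  2  3  2  3  2  3  0  1  0

0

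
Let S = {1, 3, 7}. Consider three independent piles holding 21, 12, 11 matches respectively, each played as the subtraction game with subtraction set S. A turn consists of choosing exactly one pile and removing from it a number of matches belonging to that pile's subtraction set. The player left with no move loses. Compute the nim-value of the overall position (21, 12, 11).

All piles use S = {1, 3, 7}:
n :  0  1  2  3  4  5  6  7  8  9 10 11 12 13 14 15 16 17 18 19 20 21
G :  0  1  0  1  0  1  0  1  0  1  0  1  0  1  0  1  0  1  0  1  0  1
Pile A: G(21) = 1.
Pile B: G(12) = 0.
Pile C: G(11) = 1.
Combined Grundy value = 1 ⊕ 0 ⊕ 1 = 0.

0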